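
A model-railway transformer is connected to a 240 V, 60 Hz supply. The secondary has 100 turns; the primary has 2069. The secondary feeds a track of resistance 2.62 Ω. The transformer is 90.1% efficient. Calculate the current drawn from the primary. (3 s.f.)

I_p ≈ 0.238 A

V_s = 240 × 100/2069 = 11.600 V.
I_s = V_s/R = 11.600/2.62 = 4.4274 A.
P_out = V_s I_s = 11.600 × 4.4274 = 51.357 W.
P_in = P_out/η = 51.357/0.901 = 57.000 W.
I_p = P_in/V_p = 57.000/240 = 0.238 A.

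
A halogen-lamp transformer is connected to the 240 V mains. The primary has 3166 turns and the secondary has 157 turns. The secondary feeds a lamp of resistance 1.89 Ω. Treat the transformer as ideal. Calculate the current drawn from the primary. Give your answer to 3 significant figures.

I_p ≈ 0.312 A

V_s = V_p × N_s/N_p = 240 × 157/3166 = 11.901 V.
I_s = V_s/R = 11.901/1.89 = 6.2971 A.
For an ideal transformer I_p N_p = I_s N_s, so I_p = 6.2971 × 157/3166 = 0.312 A.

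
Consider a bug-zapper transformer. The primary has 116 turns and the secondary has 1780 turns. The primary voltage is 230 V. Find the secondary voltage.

V_s/V_p = N_s/N_p, so V_s = 230 × 1780/116 = 3530 V.

V_s ≈ 3530 V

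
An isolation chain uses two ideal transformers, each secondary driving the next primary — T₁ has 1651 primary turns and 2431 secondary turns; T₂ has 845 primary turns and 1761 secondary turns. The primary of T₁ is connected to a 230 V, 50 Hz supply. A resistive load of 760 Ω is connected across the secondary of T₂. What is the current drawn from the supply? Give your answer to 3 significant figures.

I_supply ≈ 2.85 A

Secondary of T₁: V = 230.00 × 2431/1651 = 338.66 V.
Secondary of T₂: V = 338.66 × 1761/845 = 705.78 V.
I_load = 705.78/760 = 0.92866 A, so P_out = 705.78 × 0.92866 = 655.43 W.
All ideal ⇒ P_in = P_out, so I_supply = 655.43/230 = 2.85 A.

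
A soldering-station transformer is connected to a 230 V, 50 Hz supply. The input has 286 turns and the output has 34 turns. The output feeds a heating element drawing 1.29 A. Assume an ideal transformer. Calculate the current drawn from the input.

For an ideal transformer I_in N_in = I_out N_out, so I_in = 1.29 × 34/286 = 0.153 A.

I_in ≈ 0.153 A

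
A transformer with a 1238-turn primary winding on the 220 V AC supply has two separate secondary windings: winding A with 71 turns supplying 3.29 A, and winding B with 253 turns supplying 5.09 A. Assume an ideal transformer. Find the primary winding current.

I_p ≈ 1.23 A

V_A = 220 × 71/1238 = 12.617 V; V_B = 220 × 253/1238 = 44.960 V.
P_out = V_A I_A + V_B I_B = 12.617×3.29 + 44.960×5.09 = 41.510 + 228.84 = 270.35 W.
Ideal ⇒ P_in = P_out, so I_p = P_out/V_p = 270.35/220 = 1.23 A.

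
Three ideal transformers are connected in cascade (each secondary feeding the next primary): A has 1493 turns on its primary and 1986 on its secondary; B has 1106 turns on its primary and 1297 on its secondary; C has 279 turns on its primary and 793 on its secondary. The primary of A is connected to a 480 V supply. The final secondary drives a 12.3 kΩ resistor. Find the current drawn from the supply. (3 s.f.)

I_supply ≈ 0.767 A

After A: V = 480.00 × 1986/1493 = 638.50 V.
After B: V = 638.50 × 1297/1106 = 748.76 V.
After C: V = 748.76 × 793/279 = 2128.2 V.
I_load = 2128.2/12300 = 0.17303 A, so P_out = 2128.2 × 0.17303 = 368.23 W.
All ideal ⇒ P_in = P_out, so I_supply = 368.23/480 = 0.767 A.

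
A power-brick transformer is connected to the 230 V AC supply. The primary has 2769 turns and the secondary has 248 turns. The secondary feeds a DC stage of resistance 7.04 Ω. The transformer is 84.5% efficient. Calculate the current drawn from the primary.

I_p ≈ 0.310 A

V_s = 230 × 248/2769 = 20.599 V.
I_s = V_s/R = 20.599/7.04 = 2.9261 A.
P_out = V_s I_s = 20.599 × 2.9261 = 60.275 W.
P_in = P_out/η = 60.275/0.845 = 71.332 W.
I_p = P_in/V_p = 71.332/230 = 0.310 A.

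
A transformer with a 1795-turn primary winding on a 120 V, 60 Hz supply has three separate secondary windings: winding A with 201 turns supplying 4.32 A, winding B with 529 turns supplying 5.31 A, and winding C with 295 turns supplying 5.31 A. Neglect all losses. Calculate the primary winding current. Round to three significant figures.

I_p ≈ 2.92 A

V_A = 120 × 201/1795 = 13.437 V; V_B = 120 × 529/1795 = 35.365 V; V_C = 120 × 295/1795 = 19.721 V.
P_out = V_A I_A + V_B I_B + V_C I_C = 13.437×4.32 + 35.365×5.31 + 19.721×5.31 = 58.049 + 187.79 + 104.72 = 350.56 W.
Ideal ⇒ P_in = P_out, so I_p = P_out/V_p = 350.56/120 = 2.92 A.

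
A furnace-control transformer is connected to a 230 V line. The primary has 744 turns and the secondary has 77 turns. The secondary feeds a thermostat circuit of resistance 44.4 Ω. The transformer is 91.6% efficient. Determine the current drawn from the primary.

V_s = 230 × 77/744 = 23.804 V.
I_s = V_s/R = 23.804/44.4 = 0.53612 A.
P_out = V_s I_s = 23.804 × 0.53612 = 12.762 W.
P_in = P_out/η = 12.762/0.916 = 13.932 W.
I_p = P_in/V_p = 13.932/230 = 0.0606 A.

I_p ≈ 0.0606 A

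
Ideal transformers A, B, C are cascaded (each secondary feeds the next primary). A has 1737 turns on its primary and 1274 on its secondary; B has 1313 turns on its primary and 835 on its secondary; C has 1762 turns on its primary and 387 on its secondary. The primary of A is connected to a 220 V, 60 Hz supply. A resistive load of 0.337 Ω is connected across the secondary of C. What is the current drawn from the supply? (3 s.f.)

I_supply ≈ 6.85 A

After A: V = 220.00 × 1274/1737 = 161.36 V.
After B: V = 161.36 × 835/1313 = 102.62 V.
After C: V = 102.62 × 387/1762 = 22.538 V.
I_load = 22.538/0.337 = 66.879 A, so P_out = 22.538 × 66.879 = 1507.3 W.
All ideal ⇒ P_in = P_out, so I_supply = 1507.3/220 = 6.85 A.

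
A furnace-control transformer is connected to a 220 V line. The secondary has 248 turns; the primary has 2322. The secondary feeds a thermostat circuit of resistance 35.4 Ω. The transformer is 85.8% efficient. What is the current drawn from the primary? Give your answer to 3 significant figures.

V_s = 220 × 248/2322 = 23.497 V.
I_s = V_s/R = 23.497/35.4 = 0.66376 A.
P_out = V_s I_s = 23.497 × 0.66376 = 15.596 W.
P_in = P_out/η = 15.596/0.858 = 18.177 W.
I_p = P_in/V_p = 18.177/220 = 0.0826 A.

I_p ≈ 0.0826 A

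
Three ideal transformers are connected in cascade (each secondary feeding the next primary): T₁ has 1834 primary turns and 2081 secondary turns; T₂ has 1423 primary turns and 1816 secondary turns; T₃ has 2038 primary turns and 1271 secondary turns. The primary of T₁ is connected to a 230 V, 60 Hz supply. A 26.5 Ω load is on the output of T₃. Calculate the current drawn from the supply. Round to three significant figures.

I_supply ≈ 7.08 A

Secondary of T₁: V = 230.00 × 2081/1834 = 260.98 V.
Secondary of T₂: V = 260.98 × 1816/1423 = 333.05 V.
Secondary of T₃: V = 333.05 × 1271/2038 = 207.71 V.
I_load = 207.71/26.5 = 7.8380 A, so P_out = 207.71 × 7.8380 = 1628.0 W.
All ideal ⇒ P_in = P_out, so I_supply = 1628.0/230 = 7.08 A.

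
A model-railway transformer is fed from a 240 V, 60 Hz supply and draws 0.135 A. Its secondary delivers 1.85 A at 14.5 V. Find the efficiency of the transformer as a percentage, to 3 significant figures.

P_in = 240 × 0.135 = 32.4000 W.
P_out = 14.5 × 1.85 = 26.8250 W.
η = P_out/P_in = 26.8250/32.4000 = 0.828.

η ≈ 82.8%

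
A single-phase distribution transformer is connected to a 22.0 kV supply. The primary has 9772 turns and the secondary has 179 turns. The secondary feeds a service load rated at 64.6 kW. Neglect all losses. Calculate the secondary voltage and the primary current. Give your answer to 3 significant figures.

V_s = V_p × N_s/N_p = 22000 × 179/9772 = 402.99 V.
I_s = P/V_s = 64600/402.99 = 160.30 A.
I_p = I_s × N_s/N_p = 160.30 × 179/9772 = 2.94 A.

V_s ≈ 403 V, I_p ≈ 2.94 A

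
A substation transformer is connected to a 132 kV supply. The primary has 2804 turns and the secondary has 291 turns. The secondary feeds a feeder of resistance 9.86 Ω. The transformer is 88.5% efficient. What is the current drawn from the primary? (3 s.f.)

V_s = 132000 × 291/2804 = 13699 V.
I_s = V_s/R = 13699/9.86 = 1389.4 A.
P_out = V_s I_s = 13699 × 1389.4 = 1.9033×10^7 W.
P_in = P_out/η = 1.9033×10^7/0.885 = 2.1506×10^7 W.
I_p = P_in/V_p = 2.1506×10^7/132000 = 163 A.

I_p ≈ 163 A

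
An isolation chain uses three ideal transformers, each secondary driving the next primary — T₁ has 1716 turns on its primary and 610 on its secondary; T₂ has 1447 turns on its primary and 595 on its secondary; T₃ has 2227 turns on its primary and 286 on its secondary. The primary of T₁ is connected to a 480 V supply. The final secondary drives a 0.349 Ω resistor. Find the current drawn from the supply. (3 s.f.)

Secondary of T₁: V = 480.00 × 610/1716 = 170.63 V.
Secondary of T₂: V = 170.63 × 595/1447 = 70.162 V.
Secondary of T₃: V = 70.162 × 286/2227 = 9.0105 V.
I_load = 9.0105/0.349 = 25.818 A, so P_out = 9.0105 × 25.818 = 232.63 W.
All ideal ⇒ P_in = P_out, so I_supply = 232.63/480 = 0.485 A.

I_supply ≈ 0.485 A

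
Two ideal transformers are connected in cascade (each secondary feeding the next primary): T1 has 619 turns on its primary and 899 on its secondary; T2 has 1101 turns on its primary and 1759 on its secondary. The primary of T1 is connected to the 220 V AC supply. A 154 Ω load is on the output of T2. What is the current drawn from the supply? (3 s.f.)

After T1: V = 220.00 × 899/619 = 319.52 V.
After T2: V = 319.52 × 1759/1101 = 510.47 V.
I_load = 510.47/154 = 3.3147 A, so P_out = 510.47 × 3.3147 = 1692.1 W.
All ideal ⇒ P_in = P_out, so I_supply = 1692.1/220 = 7.69 A.

I_supply ≈ 7.69 A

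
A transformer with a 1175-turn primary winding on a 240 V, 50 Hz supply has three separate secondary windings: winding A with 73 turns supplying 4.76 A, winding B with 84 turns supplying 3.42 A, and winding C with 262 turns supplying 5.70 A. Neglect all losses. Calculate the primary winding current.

V_A = 240 × 73/1175 = 14.911 V; V_B = 240 × 84/1175 = 17.157 V; V_C = 240 × 262/1175 = 53.515 V.
P_out = V_A I_A + V_B I_B + V_C I_C = 14.911×4.76 + 17.157×3.42 + 53.515×5.70 = 70.975 + 58.678 + 305.03 = 434.69 W.
Ideal ⇒ P_in = P_out, so I_p = P_out/V_p = 434.69/240 = 1.81 A.

I_p ≈ 1.81 A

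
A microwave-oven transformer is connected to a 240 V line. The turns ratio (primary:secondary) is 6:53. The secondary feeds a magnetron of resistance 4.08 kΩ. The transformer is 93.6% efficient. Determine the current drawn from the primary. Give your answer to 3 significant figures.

V_s = 240 × 53/6 = 2120.0 V.
I_s = V_s/R = 2120.0/4080 = 0.51961 A.
P_out = V_s I_s = 2120.0 × 0.51961 = 1101.6 W.
P_in = P_out/η = 1101.6/0.936 = 1176.9 W.
I_p = P_in/V_p = 1176.9/240 = 4.90 A.

I_p ≈ 4.90 A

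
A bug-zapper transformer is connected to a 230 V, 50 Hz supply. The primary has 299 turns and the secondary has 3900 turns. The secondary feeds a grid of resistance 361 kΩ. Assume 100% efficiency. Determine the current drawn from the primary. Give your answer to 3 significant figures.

V_s = V_p × N_s/N_p = 230 × 3900/299 = 3000.0 V.
I_s = V_s/R = 3000.0/361000 = 0.0083102 A.
For an ideal transformer I_p N_p = I_s N_s, so I_p = 0.0083102 × 3900/299 = 0.108 A.

I_p ≈ 0.108 A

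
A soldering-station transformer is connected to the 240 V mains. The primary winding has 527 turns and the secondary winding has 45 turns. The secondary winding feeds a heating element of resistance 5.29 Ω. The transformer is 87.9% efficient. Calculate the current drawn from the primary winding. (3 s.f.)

I_p ≈ 0.376 A

V_s = 240 × 45/527 = 20.493 V.
I_s = V_s/R = 20.493/5.29 = 3.8740 A.
P_out = V_s I_s = 20.493 × 3.8740 = 79.391 W.
P_in = P_out/η = 79.391/0.879 = 90.320 W.
I_p = P_in/V_p = 90.320/240 = 0.376 A.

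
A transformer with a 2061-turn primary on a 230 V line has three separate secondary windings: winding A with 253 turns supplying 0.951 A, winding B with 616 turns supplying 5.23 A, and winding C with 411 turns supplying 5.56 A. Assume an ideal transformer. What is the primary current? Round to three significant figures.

V_A = 230 × 253/2061 = 28.234 V; V_B = 230 × 616/2061 = 68.743 V; V_C = 230 × 411/2061 = 45.866 V.
P_out = V_A I_A + V_B I_B + V_C I_C = 28.234×0.951 + 68.743×5.23 + 45.866×5.56 = 26.850 + 359.53 + 255.02 = 641.39 W.
Ideal ⇒ P_in = P_out, so I_p = P_out/V_p = 641.39/230 = 2.79 A.

I_p ≈ 2.79 A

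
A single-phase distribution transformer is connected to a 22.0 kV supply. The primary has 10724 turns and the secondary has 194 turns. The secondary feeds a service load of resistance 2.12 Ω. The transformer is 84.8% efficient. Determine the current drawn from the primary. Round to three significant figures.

I_p ≈ 4.00 A

V_s = 22000 × 194/10724 = 397.99 V.
I_s = V_s/R = 397.99/2.12 = 187.73 A.
P_out = V_s I_s = 397.99 × 187.73 = 74714 W.
P_in = P_out/η = 74714/0.848 = 88106 W.
I_p = P_in/V_p = 88106/22000 = 4.00 A.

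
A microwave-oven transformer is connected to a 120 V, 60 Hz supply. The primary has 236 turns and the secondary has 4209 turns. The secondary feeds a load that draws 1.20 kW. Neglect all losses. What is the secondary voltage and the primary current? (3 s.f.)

V_s ≈ 2140 V, I_p ≈ 10.0 A

V_s = V_p × N_s/N_p = 120 × 4209/236 = 2140.2 V.
I_s = P/V_s = 1200/2140.2 = 0.56070 A.
I_p = I_s × N_s/N_p = 0.56070 × 4209/236 = 10.0 A.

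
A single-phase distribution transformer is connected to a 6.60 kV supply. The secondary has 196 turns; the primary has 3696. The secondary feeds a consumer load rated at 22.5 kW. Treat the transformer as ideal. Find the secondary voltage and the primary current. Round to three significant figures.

V_s = V_p × N_s/N_p = 6600 × 196/3696 = 350.00 V.
I_s = P/V_s = 22500/350.00 = 64.286 A.
I_p = I_s × N_s/N_p = 64.286 × 196/3696 = 3.41 A.

V_s ≈ 350 V, I_p ≈ 3.41 A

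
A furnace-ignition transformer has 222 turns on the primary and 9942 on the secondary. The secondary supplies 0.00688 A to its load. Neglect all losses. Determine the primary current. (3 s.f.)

I_p ≈ 0.308 A

For an ideal transformer I_p/I_s = N_s/N_p, so I_p = 0.00688 × 9942/222 = 0.308 A.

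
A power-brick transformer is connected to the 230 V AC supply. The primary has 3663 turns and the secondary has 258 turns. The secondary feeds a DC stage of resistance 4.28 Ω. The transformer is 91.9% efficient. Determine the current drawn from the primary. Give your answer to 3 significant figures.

V_s = 230 × 258/3663 = 16.200 V.
I_s = V_s/R = 16.200/4.28 = 3.7850 A.
P_out = V_s I_s = 16.200 × 3.7850 = 61.317 W.
P_in = P_out/η = 61.317/0.919 = 66.721 W.
I_p = P_in/V_p = 66.721/230 = 0.290 A.

I_p ≈ 0.290 A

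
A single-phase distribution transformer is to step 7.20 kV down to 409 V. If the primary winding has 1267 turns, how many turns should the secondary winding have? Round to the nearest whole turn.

N_s/N_p = V_s/V_p, so N_s = 1267 × 409/7200 = 72.0 ≈ 72 turns.

N_s = 72 turns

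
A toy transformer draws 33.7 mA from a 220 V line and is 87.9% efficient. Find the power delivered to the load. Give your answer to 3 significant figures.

P_out ≈ 6.52 W

P_in = V_p I_p = 220 × 0.0337 = 7.4140 W.
P_out = η P_in = 0.879 × 7.4140 = 6.52 W.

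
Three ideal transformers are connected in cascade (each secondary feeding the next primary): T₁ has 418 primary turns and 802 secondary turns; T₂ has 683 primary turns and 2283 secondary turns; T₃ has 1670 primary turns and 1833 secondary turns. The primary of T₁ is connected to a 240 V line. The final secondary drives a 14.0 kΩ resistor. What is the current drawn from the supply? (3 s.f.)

After T₁: V = 240.00 × 802/418 = 460.48 V.
After T₂: V = 460.48 × 2283/683 = 1539.2 V.
After T₃: V = 1539.2 × 1833/1670 = 1689.4 V.
I_load = 1689.4/14000 = 0.12067 A, so P_out = 1689.4 × 0.12067 = 203.87 W.
All ideal ⇒ P_in = P_out, so I_supply = 203.87/240 = 0.849 A.

I_supply ≈ 0.849 A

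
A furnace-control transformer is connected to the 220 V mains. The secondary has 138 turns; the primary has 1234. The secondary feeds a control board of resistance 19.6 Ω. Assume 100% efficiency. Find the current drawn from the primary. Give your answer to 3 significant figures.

V_s = V_p × N_s/N_p = 220 × 138/1234 = 24.603 V.
I_s = V_s/R = 24.603/19.6 = 1.2553 A.
For an ideal transformer I_p N_p = I_s N_s, so I_p = 1.2553 × 138/1234 = 0.140 A.

I_p ≈ 0.140 A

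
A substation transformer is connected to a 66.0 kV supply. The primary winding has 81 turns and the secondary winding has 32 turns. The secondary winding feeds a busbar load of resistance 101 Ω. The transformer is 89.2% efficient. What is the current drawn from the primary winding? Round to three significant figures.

V_s = 66000 × 32/81 = 26074 V.
I_s = V_s/R = 26074/101 = 258.16 A.
P_out = V_s I_s = 26074 × 258.16 = 6.7313×10^6 W.
P_in = P_out/η = 6.7313×10^6/0.892 = 7.5463×10^6 W.
I_p = P_in/V_p = 7.5463×10^6/66000 = 114 A.

I_p ≈ 114 A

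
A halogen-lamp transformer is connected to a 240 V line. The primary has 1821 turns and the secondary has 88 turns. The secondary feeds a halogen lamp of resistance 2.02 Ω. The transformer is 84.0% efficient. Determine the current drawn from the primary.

V_s = 240 × 88/1821 = 11.598 V.
I_s = V_s/R = 11.598/2.02 = 5.7416 A.
P_out = V_s I_s = 11.598 × 5.7416 = 66.591 W.
P_in = P_out/η = 66.591/0.840 = 79.275 W.
I_p = P_in/V_p = 79.275/240 = 0.330 A.

I_p ≈ 0.330 A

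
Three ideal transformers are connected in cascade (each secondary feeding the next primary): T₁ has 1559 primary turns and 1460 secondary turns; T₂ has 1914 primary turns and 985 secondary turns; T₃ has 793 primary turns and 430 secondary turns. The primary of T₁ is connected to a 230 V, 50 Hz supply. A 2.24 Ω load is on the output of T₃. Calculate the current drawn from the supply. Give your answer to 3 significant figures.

After T₁: V = 230.00 × 1460/1559 = 215.39 V.
After T₂: V = 215.39 × 985/1914 = 110.85 V.
After T₃: V = 110.85 × 430/793 = 60.107 V.
I_load = 60.107/2.24 = 26.833 A, so P_out = 60.107 × 26.833 = 1612.9 W.
All ideal ⇒ P_in = P_out, so I_supply = 1612.9/230 = 7.01 A.

I_supply ≈ 7.01 A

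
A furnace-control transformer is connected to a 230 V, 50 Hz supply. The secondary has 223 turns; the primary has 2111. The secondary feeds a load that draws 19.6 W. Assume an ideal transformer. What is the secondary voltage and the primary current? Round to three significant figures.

V_s = V_p × N_s/N_p = 230 × 223/2111 = 24.297 V.
I_s = P/V_s = 19.6/24.297 = 0.80670 A.
I_p = I_s × N_s/N_p = 0.80670 × 223/2111 = 0.0852 A.

V_s ≈ 24.3 V, I_p ≈ 0.0852 A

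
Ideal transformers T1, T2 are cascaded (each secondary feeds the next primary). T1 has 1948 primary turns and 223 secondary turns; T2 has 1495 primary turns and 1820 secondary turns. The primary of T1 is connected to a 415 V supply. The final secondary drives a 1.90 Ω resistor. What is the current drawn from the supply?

I_supply ≈ 4.24 A

After T1: V = 415.00 × 223/1948 = 47.508 V.
After T2: V = 47.508 × 1820/1495 = 57.835 V.
I_load = 57.835/1.90 = 30.440 A, so P_out = 57.835 × 30.440 = 1760.5 W.
All ideal ⇒ P_in = P_out, so I_supply = 1760.5/415 = 4.24 A.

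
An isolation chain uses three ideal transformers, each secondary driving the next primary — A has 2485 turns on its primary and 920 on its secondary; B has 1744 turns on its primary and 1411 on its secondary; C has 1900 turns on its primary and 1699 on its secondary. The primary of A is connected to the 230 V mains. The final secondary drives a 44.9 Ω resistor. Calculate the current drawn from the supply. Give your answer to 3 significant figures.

Secondary of A: V = 230.00 × 920/2485 = 85.151 V.
Secondary of B: V = 85.151 × 1411/1744 = 68.892 V.
Secondary of C: V = 68.892 × 1699/1900 = 61.604 V.
I_load = 61.604/44.9 = 1.3720 A, so P_out = 61.604 × 1.3720 = 84.523 W.
All ideal ⇒ P_in = P_out, so I_supply = 84.523/230 = 0.367 A.

I_supply ≈ 0.367 A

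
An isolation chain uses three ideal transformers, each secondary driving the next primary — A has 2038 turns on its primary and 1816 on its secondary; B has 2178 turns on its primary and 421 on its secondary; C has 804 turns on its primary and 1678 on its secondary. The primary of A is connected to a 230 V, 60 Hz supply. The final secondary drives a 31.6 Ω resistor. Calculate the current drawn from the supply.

I_supply ≈ 0.941 A

After A: V = 230.00 × 1816/2038 = 204.95 V.
After B: V = 204.95 × 421/2178 = 39.615 V.
After C: V = 39.615 × 1678/804 = 82.680 V.
I_load = 82.680/31.6 = 2.6165 A, so P_out = 82.680 × 2.6165 = 216.33 W.
All ideal ⇒ P_in = P_out, so I_supply = 216.33/230 = 0.941 A.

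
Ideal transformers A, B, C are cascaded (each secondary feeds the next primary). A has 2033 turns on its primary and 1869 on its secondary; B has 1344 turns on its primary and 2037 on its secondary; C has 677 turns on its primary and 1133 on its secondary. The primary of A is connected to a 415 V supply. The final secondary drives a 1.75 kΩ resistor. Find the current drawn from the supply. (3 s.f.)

Secondary of A: V = 415.00 × 1869/2033 = 381.52 V.
Secondary of B: V = 381.52 × 2037/1344 = 578.24 V.
Secondary of C: V = 578.24 × 1133/677 = 967.73 V.
I_load = 967.73/1750 = 0.55299 A, so P_out = 967.73 × 0.55299 = 535.14 W.
All ideal ⇒ P_in = P_out, so I_supply = 535.14/415 = 1.29 A.

I_supply ≈ 1.29 A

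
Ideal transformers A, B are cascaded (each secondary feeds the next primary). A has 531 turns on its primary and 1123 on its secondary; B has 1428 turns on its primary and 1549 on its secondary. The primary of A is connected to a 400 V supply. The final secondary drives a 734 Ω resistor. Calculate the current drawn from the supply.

I_supply ≈ 2.87 A

After A: V = 400.00 × 1123/531 = 845.95 V.
After B: V = 845.95 × 1549/1428 = 917.63 V.
I_load = 917.63/734 = 1.2502 A, so P_out = 917.63 × 1.2502 = 1147.2 W.
All ideal ⇒ P_in = P_out, so I_supply = 1147.2/400 = 2.87 A.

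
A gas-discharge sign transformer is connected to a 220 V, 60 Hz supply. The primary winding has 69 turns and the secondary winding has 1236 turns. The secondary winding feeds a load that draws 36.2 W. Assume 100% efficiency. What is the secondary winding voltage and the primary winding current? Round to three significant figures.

V_s ≈ 3940 V, I_p ≈ 0.165 A

V_s = V_p × N_s/N_p = 220 × 1236/69 = 3940.9 V.
I_s = P/V_s = 36.2/3940.9 = 0.0091858 A.
I_p = I_s × N_s/N_p = 0.0091858 × 1236/69 = 0.165 A.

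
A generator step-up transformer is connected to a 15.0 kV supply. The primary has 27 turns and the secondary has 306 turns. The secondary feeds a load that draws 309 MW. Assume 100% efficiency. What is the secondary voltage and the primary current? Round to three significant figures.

V_s ≈ 170000 V, I_p ≈ 20600 A

V_s = V_p × N_s/N_p = 15000 × 306/27 = 170000 V.
I_s = P/V_s = 3.09×10^8/170000 = 1817.6 A.
I_p = I_s × N_s/N_p = 1817.6 × 306/27 = 20600 A.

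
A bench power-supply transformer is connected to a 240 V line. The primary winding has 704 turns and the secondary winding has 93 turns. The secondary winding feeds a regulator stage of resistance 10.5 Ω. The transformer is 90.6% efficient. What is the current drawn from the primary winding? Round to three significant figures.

I_p ≈ 0.440 A

V_s = 240 × 93/704 = 31.705 V.
I_s = V_s/R = 31.705/10.5 = 3.0195 A.
P_out = V_s I_s = 31.705 × 3.0195 = 95.731 W.
P_in = P_out/η = 95.731/0.906 = 105.66 W.
I_p = P_in/V_p = 105.66/240 = 0.440 A.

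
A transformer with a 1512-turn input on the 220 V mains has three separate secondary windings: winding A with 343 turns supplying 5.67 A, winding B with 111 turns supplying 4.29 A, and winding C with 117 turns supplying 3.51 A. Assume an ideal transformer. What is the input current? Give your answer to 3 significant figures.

I_in ≈ 1.87 A

V_A = 220 × 343/1512 = 49.907 V; V_B = 220 × 111/1512 = 16.151 V; V_C = 220 × 117/1512 = 17.024 V.
P_out = V_A I_A + V_B I_B + V_C I_C = 49.907×5.67 + 16.151×4.29 + 17.024×3.51 = 282.97 + 69.287 + 59.754 = 412.02 W.
Ideal ⇒ P_in = P_out, so I_in = P_out/V_in = 412.02/220 = 1.87 A.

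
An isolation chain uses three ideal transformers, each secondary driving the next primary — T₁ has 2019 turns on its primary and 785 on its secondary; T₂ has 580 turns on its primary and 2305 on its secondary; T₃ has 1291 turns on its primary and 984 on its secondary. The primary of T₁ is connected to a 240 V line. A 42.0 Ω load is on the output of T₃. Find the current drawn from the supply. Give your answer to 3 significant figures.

I_supply ≈ 7.93 A

Secondary of T₁: V = 240.00 × 785/2019 = 93.314 V.
Secondary of T₂: V = 93.314 × 2305/580 = 370.84 V.
Secondary of T₃: V = 370.84 × 984/1291 = 282.65 V.
I_load = 282.65/42.0 = 6.7299 A, so P_out = 282.65 × 6.7299 = 1902.2 W.
All ideal ⇒ P_in = P_out, so I_supply = 1902.2/240 = 7.93 A.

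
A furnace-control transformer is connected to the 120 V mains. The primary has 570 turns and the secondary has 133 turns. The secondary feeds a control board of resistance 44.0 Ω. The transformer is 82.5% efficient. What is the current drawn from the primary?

V_s = 120 × 133/570 = 28.000 V.
I_s = V_s/R = 28.000/44.0 = 0.63636 A.
P_out = V_s I_s = 28.000 × 0.63636 = 17.818 W.
P_in = P_out/η = 17.818/0.825 = 21.598 W.
I_p = P_in/V_p = 21.598/120 = 0.180 A.

I_p ≈ 0.180 A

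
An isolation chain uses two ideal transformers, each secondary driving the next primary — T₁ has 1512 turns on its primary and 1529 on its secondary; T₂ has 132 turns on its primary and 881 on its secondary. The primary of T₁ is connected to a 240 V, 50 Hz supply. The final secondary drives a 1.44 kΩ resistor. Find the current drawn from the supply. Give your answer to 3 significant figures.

I_supply ≈ 7.59 A

After T₁: V = 240.00 × 1529/1512 = 242.70 V.
After T₂: V = 242.70 × 881/132 = 1619.8 V.
I_load = 1619.8/1440 = 1.1249 A, so P_out = 1619.8 × 1.1249 = 1822.1 W.
All ideal ⇒ P_in = P_out, so I_supply = 1822.1/240 = 7.59 A.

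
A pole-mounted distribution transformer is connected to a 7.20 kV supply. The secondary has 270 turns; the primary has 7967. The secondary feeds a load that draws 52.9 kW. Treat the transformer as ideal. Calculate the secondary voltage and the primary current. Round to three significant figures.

V_s = V_p × N_s/N_p = 7200 × 270/7967 = 244.01 V.
I_s = P/V_s = 52900/244.01 = 216.80 A.
I_p = I_s × N_s/N_p = 216.80 × 270/7967 = 7.35 A.

V_s ≈ 244 V, I_p ≈ 7.35 A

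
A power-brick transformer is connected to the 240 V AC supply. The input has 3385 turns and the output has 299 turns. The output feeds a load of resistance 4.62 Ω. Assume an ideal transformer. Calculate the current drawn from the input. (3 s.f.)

V_out = V_in × N_out/N_in = 240 × 299/3385 = 21.199 V.
I_out = V_out/R = 21.199/4.62 = 4.5886 A.
For an ideal transformer I_in N_in = I_out N_out, so I_in = 4.5886 × 299/3385 = 0.405 A.

I_in ≈ 0.405 A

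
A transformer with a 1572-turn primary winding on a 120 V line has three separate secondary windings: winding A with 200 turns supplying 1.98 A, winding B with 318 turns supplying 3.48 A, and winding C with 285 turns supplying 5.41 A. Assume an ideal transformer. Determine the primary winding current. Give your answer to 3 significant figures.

V_A = 120 × 200/1572 = 15.267 V; V_B = 120 × 318/1572 = 24.275 V; V_C = 120 × 285/1572 = 21.756 V.
P_out = V_A I_A + V_B I_B + V_C I_C = 15.267×1.98 + 24.275×3.48 + 21.756×5.41 = 30.229 + 84.476 + 117.70 = 232.40 W.
Ideal ⇒ P_in = P_out, so I_p = P_out/V_p = 232.40/120 = 1.94 A.

I_p ≈ 1.94 A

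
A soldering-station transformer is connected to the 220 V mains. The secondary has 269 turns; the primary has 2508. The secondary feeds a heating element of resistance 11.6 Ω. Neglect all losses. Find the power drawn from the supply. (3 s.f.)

P ≈ 48.0 W

V_s = V_p × N_s/N_p = 220 × 269/2508 = 23.596 V.
I_s = V_s/R = 23.596/11.6 = 2.0342 A.
I_p = I_s × N_s/N_p = 2.0342 × 269/2508 = 0.21818 A.
P = V_p I_p = 220 × 0.21818 = 48.0 W.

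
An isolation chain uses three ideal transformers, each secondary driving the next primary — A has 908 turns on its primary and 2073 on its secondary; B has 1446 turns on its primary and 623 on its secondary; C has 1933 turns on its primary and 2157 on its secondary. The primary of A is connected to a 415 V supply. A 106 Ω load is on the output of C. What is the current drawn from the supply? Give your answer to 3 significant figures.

Secondary of A: V = 415.00 × 2073/908 = 947.46 V.
Secondary of B: V = 947.46 × 623/1446 = 408.21 V.
Secondary of C: V = 408.21 × 2157/1933 = 455.51 V.
I_load = 455.51/106 = 4.2973 A, so P_out = 455.51 × 4.2973 = 1957.5 W.
All ideal ⇒ P_in = P_out, so I_supply = 1957.5/415 = 4.72 A.

I_supply ≈ 4.72 A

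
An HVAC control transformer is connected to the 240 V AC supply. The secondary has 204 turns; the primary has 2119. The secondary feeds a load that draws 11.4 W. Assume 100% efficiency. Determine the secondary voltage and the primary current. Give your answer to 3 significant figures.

V_s = V_p × N_s/N_p = 240 × 204/2119 = 23.105 V.
I_s = P/V_s = 11.4/23.105 = 0.49339 A.
I_p = I_s × N_s/N_p = 0.49339 × 204/2119 = 0.0475 A.

V_s ≈ 23.1 V, I_p ≈ 0.0475 A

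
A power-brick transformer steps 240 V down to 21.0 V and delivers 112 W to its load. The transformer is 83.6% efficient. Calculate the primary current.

P_in = P_out/η = 112/0.836 = 133.97 W.
I_p = P_in/V_p = 133.97/240 = 0.558 A.

I_p ≈ 0.558 A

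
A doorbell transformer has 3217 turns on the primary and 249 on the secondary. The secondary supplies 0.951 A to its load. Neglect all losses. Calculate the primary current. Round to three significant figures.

I_p ≈ 0.0736 A

For an ideal transformer I_p/I_s = N_s/N_p, so I_p = 0.951 × 249/3217 = 0.0736 A.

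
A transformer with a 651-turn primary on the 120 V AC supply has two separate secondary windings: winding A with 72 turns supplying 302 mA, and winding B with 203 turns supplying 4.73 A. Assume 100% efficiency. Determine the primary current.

V_A = 120 × 72/651 = 13.272 V; V_B = 120 × 203/651 = 37.419 V.
P_out = V_A I_A + V_B I_B = 13.272×0.302 + 37.419×4.73 = 4.0081 + 176.99 = 181.00 W.
Ideal ⇒ P_in = P_out, so I_p = P_out/V_p = 181.00/120 = 1.51 A.

I_p ≈ 1.51 A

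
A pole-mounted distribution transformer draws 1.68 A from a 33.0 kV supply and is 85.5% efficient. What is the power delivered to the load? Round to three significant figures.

P_in = V_p I_p = 33000 × 1.68 = 55440 W.
P_out = η P_in = 0.855 × 55440 = 47400 W.

P_out ≈ 47400 W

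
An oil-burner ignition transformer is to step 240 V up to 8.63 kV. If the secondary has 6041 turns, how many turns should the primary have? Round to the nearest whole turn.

N_p = 168 turns

N_p/N_s = V_p/V_s, so N_p = 6041 × 240/8630 = 168.0 ≈ 168 turns.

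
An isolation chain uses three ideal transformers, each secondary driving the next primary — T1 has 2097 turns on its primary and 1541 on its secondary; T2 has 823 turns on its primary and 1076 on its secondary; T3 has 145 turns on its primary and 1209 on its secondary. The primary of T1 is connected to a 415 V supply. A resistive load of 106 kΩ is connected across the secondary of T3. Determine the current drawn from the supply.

I_supply ≈ 0.251 A

Secondary of T1: V = 415.00 × 1541/2097 = 304.97 V.
Secondary of T2: V = 304.97 × 1076/823 = 398.72 V.
Secondary of T3: V = 398.72 × 1209/145 = 3324.5 V.
I_load = 3324.5/106000 = 0.031363 A, so P_out = 3324.5 × 0.031363 = 104.27 W.
All ideal ⇒ P_in = P_out, so I_supply = 104.27/415 = 0.251 A.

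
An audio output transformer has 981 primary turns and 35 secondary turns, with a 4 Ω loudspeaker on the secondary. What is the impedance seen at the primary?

Z_p ≈ 3140 Ω

Z_p = (N_p/N_s)² × Z_s = (981/35)² × 4 = 3140 Ω.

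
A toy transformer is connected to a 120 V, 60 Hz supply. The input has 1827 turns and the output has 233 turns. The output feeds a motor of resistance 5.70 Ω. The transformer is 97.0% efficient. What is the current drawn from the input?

V_out = 120 × 233/1827 = 15.304 V.
I_out = V_out/R = 15.304/5.70 = 2.6849 A.
P_out = V_out I_out = 15.304 × 2.6849 = 41.089 W.
P_in = P_out/η = 41.089/0.970 = 42.359 W.
I_in = P_in/V_in = 42.359/120 = 0.353 A.

I_in ≈ 0.353 A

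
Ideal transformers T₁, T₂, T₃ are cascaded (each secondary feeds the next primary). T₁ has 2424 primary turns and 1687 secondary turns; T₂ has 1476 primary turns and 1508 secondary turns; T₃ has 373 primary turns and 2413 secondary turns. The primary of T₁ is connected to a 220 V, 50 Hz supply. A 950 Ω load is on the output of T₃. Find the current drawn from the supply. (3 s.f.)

After T₁: V = 220.00 × 1687/2424 = 153.11 V.
After T₂: V = 153.11 × 1508/1476 = 156.43 V.
After T₃: V = 156.43 × 2413/373 = 1012.0 V.
I_load = 1012.0/950 = 1.0652 A, so P_out = 1012.0 × 1.0652 = 1078.0 W.
All ideal ⇒ P_in = P_out, so I_supply = 1078.0/220 = 4.90 A.

I_supply ≈ 4.90 A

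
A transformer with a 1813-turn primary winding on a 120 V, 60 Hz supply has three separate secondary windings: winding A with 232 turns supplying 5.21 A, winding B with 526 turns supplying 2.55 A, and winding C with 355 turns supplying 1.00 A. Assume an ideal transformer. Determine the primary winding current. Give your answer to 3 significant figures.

V_A = 120 × 232/1813 = 15.356 V; V_B = 120 × 526/1813 = 34.815 V; V_C = 120 × 355/1813 = 23.497 V.
P_out = V_A I_A + V_B I_B + V_C I_C = 15.356×5.21 + 34.815×2.55 + 23.497×1.00 = 80.004 + 88.779 + 23.497 = 192.28 W.
Ideal ⇒ P_in = P_out, so I_p = P_out/V_p = 192.28/120 = 1.60 A.

I_p ≈ 1.60 A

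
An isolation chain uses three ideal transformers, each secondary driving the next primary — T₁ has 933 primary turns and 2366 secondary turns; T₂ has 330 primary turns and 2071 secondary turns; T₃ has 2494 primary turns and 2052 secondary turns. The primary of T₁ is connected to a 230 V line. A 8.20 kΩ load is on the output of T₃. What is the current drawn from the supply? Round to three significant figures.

I_supply ≈ 4.81 A

After T₁: V = 230.00 × 2366/933 = 583.26 V.
After T₂: V = 583.26 × 2071/330 = 3660.4 V.
After T₃: V = 3660.4 × 2052/2494 = 3011.7 V.
I_load = 3011.7/8200 = 0.36728 A, so P_out = 3011.7 × 0.36728 = 1106.1 W.
All ideal ⇒ P_in = P_out, so I_supply = 1106.1/230 = 4.81 A.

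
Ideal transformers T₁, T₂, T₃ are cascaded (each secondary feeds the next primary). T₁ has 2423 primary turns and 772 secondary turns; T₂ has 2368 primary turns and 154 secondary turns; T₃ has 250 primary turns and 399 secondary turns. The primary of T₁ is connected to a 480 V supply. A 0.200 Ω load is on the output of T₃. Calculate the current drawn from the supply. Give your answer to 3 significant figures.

After T₁: V = 480.00 × 772/2423 = 152.93 V.
After T₂: V = 152.93 × 154/2368 = 9.9459 V.
After T₃: V = 9.9459 × 399/250 = 15.874 V.
I_load = 15.874/0.200 = 79.368 A, so P_out = 15.874 × 79.368 = 1259.9 W.
All ideal ⇒ P_in = P_out, so I_supply = 1259.9/480 = 2.62 A.

I_supply ≈ 2.62 A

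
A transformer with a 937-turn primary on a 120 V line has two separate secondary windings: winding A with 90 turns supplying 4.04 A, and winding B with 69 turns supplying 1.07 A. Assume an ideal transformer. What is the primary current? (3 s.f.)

V_A = 120 × 90/937 = 11.526 V; V_B = 120 × 69/937 = 8.8367 V.
P_out = V_A I_A + V_B I_B = 11.526×4.04 + 8.8367×1.07 = 46.566 + 9.4553 = 56.021 W.
Ideal ⇒ P_in = P_out, so I_p = P_out/V_p = 56.021/120 = 0.467 A.

I_p ≈ 0.467 A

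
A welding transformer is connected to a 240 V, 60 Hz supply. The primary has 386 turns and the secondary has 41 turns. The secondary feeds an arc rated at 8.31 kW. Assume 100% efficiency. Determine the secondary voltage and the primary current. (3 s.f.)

V_s ≈ 25.5 V, I_p ≈ 34.6 A

V_s = V_p × N_s/N_p = 240 × 41/386 = 25.492 V.
I_s = P/V_s = 8310/25.492 = 325.98 A.
I_p = I_s × N_s/N_p = 325.98 × 41/386 = 34.6 A.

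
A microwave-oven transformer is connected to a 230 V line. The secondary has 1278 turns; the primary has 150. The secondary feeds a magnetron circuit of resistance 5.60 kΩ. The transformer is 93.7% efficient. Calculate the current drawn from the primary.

I_p ≈ 3.18 A

V_s = 230 × 1278/150 = 1959.6 V.
I_s = V_s/R = 1959.6/5600 = 0.34993 A.
P_out = V_s I_s = 1959.6 × 0.34993 = 685.72 W.
P_in = P_out/η = 685.72/0.937 = 731.83 W.
I_p = P_in/V_p = 731.83/230 = 3.18 A.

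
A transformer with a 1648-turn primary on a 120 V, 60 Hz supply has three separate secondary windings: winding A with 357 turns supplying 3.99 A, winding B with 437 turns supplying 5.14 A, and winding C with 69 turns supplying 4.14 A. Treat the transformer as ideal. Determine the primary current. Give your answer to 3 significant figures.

V_A = 120 × 357/1648 = 25.995 V; V_B = 120 × 437/1648 = 31.820 V; V_C = 120 × 69/1648 = 5.0243 V.
P_out = V_A I_A + V_B I_B + V_C I_C = 25.995×3.99 + 31.820×5.14 + 5.0243×4.14 = 103.72 + 163.56 + 20.800 = 288.08 W.
Ideal ⇒ P_in = P_out, so I_p = P_out/V_p = 288.08/120 = 2.40 A.

I_p ≈ 2.40 A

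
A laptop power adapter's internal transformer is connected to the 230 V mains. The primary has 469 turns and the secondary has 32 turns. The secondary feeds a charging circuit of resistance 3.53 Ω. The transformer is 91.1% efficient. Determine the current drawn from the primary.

I_p ≈ 0.333 A

V_s = 230 × 32/469 = 15.693 V.
I_s = V_s/R = 15.693/3.53 = 4.4456 A.
P_out = V_s I_s = 15.693 × 4.4456 = 69.765 W.
P_in = P_out/η = 69.765/0.911 = 76.580 W.
I_p = P_in/V_p = 76.580/230 = 0.333 A.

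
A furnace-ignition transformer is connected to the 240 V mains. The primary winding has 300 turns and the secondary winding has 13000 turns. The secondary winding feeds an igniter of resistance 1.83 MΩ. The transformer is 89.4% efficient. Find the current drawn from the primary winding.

I_p ≈ 0.275 A

V_s = 240 × 13000/300 = 10400 V.
I_s = V_s/R = 10400/(1.83×10^6) = 0.0056831 A.
P_out = V_s I_s = 10400 × 0.0056831 = 59.104 W.
P_in = P_out/η = 59.104/0.894 = 66.112 W.
I_p = P_in/V_p = 66.112/240 = 0.275 A.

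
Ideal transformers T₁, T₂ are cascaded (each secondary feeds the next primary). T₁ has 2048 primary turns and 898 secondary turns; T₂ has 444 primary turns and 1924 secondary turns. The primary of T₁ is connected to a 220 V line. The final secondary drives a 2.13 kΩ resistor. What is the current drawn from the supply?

Secondary of T₁: V = 220.00 × 898/2048 = 96.465 V.
Secondary of T₂: V = 96.465 × 1924/444 = 418.01 V.
I_load = 418.01/2130 = 0.19625 A, so P_out = 418.01 × 0.19625 = 82.036 W.
All ideal ⇒ P_in = P_out, so I_supply = 82.036/220 = 0.373 A.

I_supply ≈ 0.373 A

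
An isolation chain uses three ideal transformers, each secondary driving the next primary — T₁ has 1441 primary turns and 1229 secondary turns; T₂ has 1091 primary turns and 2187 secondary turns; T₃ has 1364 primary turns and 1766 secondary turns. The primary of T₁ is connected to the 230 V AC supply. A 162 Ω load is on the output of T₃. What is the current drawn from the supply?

After T₁: V = 230.00 × 1229/1441 = 196.16 V.
After T₂: V = 196.16 × 2187/1091 = 393.22 V.
After T₃: V = 393.22 × 1766/1364 = 509.12 V.
I_load = 509.12/162 = 3.1427 A, so P_out = 509.12 × 3.1427 = 1600.0 W.
All ideal ⇒ P_in = P_out, so I_supply = 1600.0/230 = 6.96 A.

I_supply ≈ 6.96 A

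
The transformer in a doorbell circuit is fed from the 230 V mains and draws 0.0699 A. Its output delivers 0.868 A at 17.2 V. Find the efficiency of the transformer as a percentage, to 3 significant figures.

P_in = 230 × 0.0699 = 16.0770 W.
P_out = 17.2 × 0.868 = 14.9296 W.
η = P_out/P_in = 14.9296/16.0770 = 0.929.

η ≈ 92.9%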